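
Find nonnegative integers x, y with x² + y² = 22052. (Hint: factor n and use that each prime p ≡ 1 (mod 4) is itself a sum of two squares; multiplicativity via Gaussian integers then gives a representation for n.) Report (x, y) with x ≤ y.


Step 1: Factor n = 22052 = 2^2 · 37 · 149.
Step 2: Check the mod-4 condition on each prime factor: 2 = 2 (special); 37 ≡ 1 (mod 4), exponent 1; 149 ≡ 1 (mod 4), exponent 1.
All primes ≡ 3 (mod 4) appear to even exponent (or don't appear), so by the two-squares theorem n IS expressible as a sum of two squares.
Step 3: Build a representation. Group n = k² · m with k = 2 and m = 37 · 149 = 5513 (a product of primes ≡ 1 (mod 4)); a representation of m scales to one of n via (k·x)² + (k·y)² = k²(x² + y²). Each prime p ≡ 1 (mod 4) is itself a sum of two squares; find a² by testing p − a² for a perfect square:
  37: 37 − 1² = 36 = 6² ⇒ 37 = 1² + 6².
  149: 149 − 1² = 148, 149 − 2² = 145, 149 − 3² = 140, 149 − 4² = 133, 149 − 5² = 124, 149 − 6² = 113, 149 − 7² = 100 = 10² ⇒ 149 = 7² + 10².
  Combine using the Brahmagupta–Fibonacci identity (a² + b²)(c² + d²) = (ac − bd)² + (ad + bc)² = (ac + bd)² + (ad − bc)²:
  37 · 149 = 5513: from (1² + 6²)(7² + 10²), take (1·7 − 6·10, 1·10 + 6·7) = (7 − 60, 10 + 42) = (-53, 52); dropping signs (only squares matter) gives (53, 52); check 53² + 52² = 2809 + 2704 = 5513 ✓.
  Scale by k = 2: (2·53, 2·52) = (106, 104).
Step 4: Order so x ≤ y and verify: 104² + 106² = 10816 + 11236 = 22052 = n. ✓

n = 22052 = 104² + 106² (one valid representation with x ≤ y).


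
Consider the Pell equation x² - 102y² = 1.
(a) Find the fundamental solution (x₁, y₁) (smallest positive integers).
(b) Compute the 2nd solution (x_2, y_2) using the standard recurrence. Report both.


Step 1: Find the fundamental solution (x₁, y₁) of x² - 102y² = 1.
  Expand √102 as a continued fraction. a₀ = ⌊√102⌋ = 10; iterate m_{k+1} = d_k·a_k − m_k, d_{k+1} = (102 − m_{k+1}²)/d_k, a_{k+1} = ⌊(a₀ + m_{k+1})/d_{k+1}⌋ (starting m₀ = 0, d₀ = 1), with convergents p_k = a_k·p_{k-1} + p_{k-2}, q_k = a_k·q_{k-1} + q_{k-2} (p₋₁ = 1, q₋₁ = 0):
  k = 0: a₀ = 10; p₀/q₀ = 10/1; p₀² − 102·q₀² = 100 − 102 = -2.
  k = 1: m = 10, d = 2, a = ⌊(10 + 10)/2⌋ = 10; p/q = (10·10 + 1)/(10·1 + 0) = 101/10; p² − 102·q² = 10201 − 10200 = 1.
  The first convergent with p² − 102·q² = 1 gives the fundamental solution (x₁, y₁) = (101, 10).
Step 2: Apply the recurrence (x_{n+1}, y_{n+1}) = (x₁x_n + 102y₁y_n, x₁y_n + y₁x_n) repeatedly.
  From (x_1, y_1) = (101, 10): x_2 = 101·101 + 102·10·10 = 20401; y_2 = 101·10 + 10·101 = 2020.
Step 3: Verify x_2² - 102·y_2² = 416200801 - 416200800 = 1 (should be 1). ✓

(x_1, y_1) = (101, 10); (x_2, y_2) = (20401, 2020).


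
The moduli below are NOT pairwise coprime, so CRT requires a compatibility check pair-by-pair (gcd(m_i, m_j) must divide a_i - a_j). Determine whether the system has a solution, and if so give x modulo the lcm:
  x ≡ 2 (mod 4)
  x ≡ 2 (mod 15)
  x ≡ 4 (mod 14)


Moduli 4, 15, 14 are not pairwise coprime, so CRT works modulo lcm(m_i) when all pairwise compatibility conditions hold.
Pairwise compatibility: gcd(m_i, m_j) must divide a_i - a_j for every pair.
Merge one congruence at a time:
  Start: x ≡ 2 (mod 4).
  Combine with x ≡ 2 (mod 15): gcd(4, 15) = 1; 2 - 2 = 0, which IS divisible by 1, so compatible.
    Write x = 2 + 4·t and substitute into x ≡ 2 (mod 15): 4·t ≡ 2 − 2 = 0 (mod 15).
    The inverse of 4 mod 15 is 4 (since 4·4 = 16 = 1·15 + 1), so t ≡ 4·0 = 0 ≡ 0 (mod 15).
    Then x = 2 + 4·0 = 2, valid modulo lcm(4, 15) = 60: x ≡ 2 (mod 60).
  Combine with x ≡ 4 (mod 14): gcd(60, 14) = 2; 4 - 2 = 2, which IS divisible by 2, so compatible.
    Write x = 2 + 60·t and substitute into x ≡ 4 (mod 14): 60·t ≡ 4 − 2 = 2 (mod 14).
    Divide the congruence (and modulus) by g = 2: 30·t ≡ 1 (mod 7).
    Reduce coefficients mod 7: 2·t ≡ 1 (mod 7).
    The inverse of 2 mod 7 is 4 (since 2·4 = 8 = 1·7 + 1), so t ≡ 4·1 = 4 ≡ 4 (mod 7).
    Then x = 2 + 60·4 = 242, valid modulo lcm(60, 14) = 420: x ≡ 242 (mod 420).
Verify: 242 mod 4 = 2, 242 mod 15 = 2, 242 mod 14 = 4.

x ≡ 242 (mod 420).


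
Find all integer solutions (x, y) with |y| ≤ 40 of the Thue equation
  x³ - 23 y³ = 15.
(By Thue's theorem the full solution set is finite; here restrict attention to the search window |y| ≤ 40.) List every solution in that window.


The equation is x³ - 23y³ = 15. For fixed y, x³ = 23·y³ + 15, so a solution requires the RHS to be a perfect cube.
Strategy: iterate y from -40 to 40, compute RHS = 23·y³ + 15, and check whether it is a (positive or negative) perfect cube.
Check small values of y:
  y = 0: RHS = 15 is not a perfect cube.
  y = 1: RHS = 38 is not a perfect cube.
  y = -1: RHS = -8 = (-2)³ ⇒ x = -2 works.
  y = 2: RHS = 199 is not a perfect cube.
  y = -2: RHS = -169 is not a perfect cube.
  y = 3: RHS = 636 is not a perfect cube.
  y = -3: RHS = -606 is not a perfect cube.
Continuing the search up to |y| = 40 finds no further solutions beyond those listed.
Collected solutions: (-2, -1).

Solutions (with |y| ≤ 40): (-2, -1).


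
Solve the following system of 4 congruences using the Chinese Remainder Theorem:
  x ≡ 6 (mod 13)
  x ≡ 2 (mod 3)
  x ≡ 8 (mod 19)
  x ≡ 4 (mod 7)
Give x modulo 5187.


Product of moduli M = 13 · 3 · 19 · 7 = 5187.
Merge one congruence at a time:
  Start: x ≡ 6 (mod 13).
  Combine with x ≡ 2 (mod 3); new modulus lcm = 39.
    Write x = 6 + 13·t and substitute into x ≡ 2 (mod 3): 13·t ≡ 2 − 6 = -4 (mod 3).
    Reduce coefficients mod 3: 1·t ≡ 2 (mod 3).
    So t ≡ 2 (mod 3).
    Then x = 6 + 13·2 = 32, valid modulo lcm(13, 3) = 39: x ≡ 32 (mod 39).
  Combine with x ≡ 8 (mod 19); new modulus lcm = 741.
    Write x = 32 + 39·t and substitute into x ≡ 8 (mod 19): 39·t ≡ 8 − 32 = -24 (mod 19).
    Reduce coefficients mod 19: 1·t ≡ 14 (mod 19).
    So t ≡ 14 (mod 19).
    Then x = 32 + 39·14 = 578, valid modulo lcm(39, 19) = 741: x ≡ 578 (mod 741).
  Combine with x ≡ 4 (mod 7); new modulus lcm = 5187.
    Write x = 578 + 741·t and substitute into x ≡ 4 (mod 7): 741·t ≡ 4 − 578 = -574 (mod 7).
    Reduce coefficients mod 7: 6·t ≡ 0 (mod 7).
    The inverse of 6 mod 7 is 6 (since 6·6 = 36 = 5·7 + 1), so t ≡ 6·0 = 0 ≡ 0 (mod 7).
    Then x = 578 + 741·0 = 578, valid modulo lcm(741, 7) = 5187: x ≡ 578 (mod 5187).
Verify against each original: 578 mod 13 = 6, 578 mod 3 = 2, 578 mod 19 = 8, 578 mod 7 = 4.

x ≡ 578 (mod 5187).


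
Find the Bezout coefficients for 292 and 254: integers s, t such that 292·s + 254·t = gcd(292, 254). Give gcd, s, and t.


Euclidean algorithm on (292, 254) — divide until remainder is 0:
  292 = 1 · 254 + 38
  254 = 6 · 38 + 26
  38 = 1 · 26 + 12
  26 = 2 · 12 + 2
  12 = 6 · 2 + 0
gcd(292, 254) = 2.
Track Bezout coefficients alongside the remainders: start with r₀ = 292 = a·1 + b·0 (s = 1, t = 0) and r₁ = 254 = a·0 + b·1 (s = 0, t = 1); each new remainder r_{k+1} = r_{k-1} − q_k·r_k inherits s_{k+1} = s_{k-1} − q_k·s_k, t_{k+1} = t_{k-1} − q_k·t_k, so r_k = a·s_k + b·t_k at every step:
  q = 1: r = 38, s = 1 − 1·0 = 1, t = 0 − 1·1 = -1  (check: 292·1 + 254·(-1) = 38)
  q = 6: r = 26, s = 0 − 6·1 = -6, t = 1 − 6·(-1) = 7  (check: 292·(-6) + 254·7 = 26)
  q = 1: r = 12, s = 1 − 1·(-6) = 7, t = -1 − 1·7 = -8  (check: 292·7 + 254·(-8) = 12)
  q = 2: r = 2, s = -6 − 2·7 = -20, t = 7 − 2·(-8) = 23  (check: 292·(-20) + 254·23 = 2)
The row with r = 2 (the gcd) gives the Bezout coefficients s = -20, t = 23.
Result: 292 · (-20) + 254 · (23) = 2.

gcd(292, 254) = 2; s = -20, t = 23 (check: 292·(-20) + 254·23 = 2).


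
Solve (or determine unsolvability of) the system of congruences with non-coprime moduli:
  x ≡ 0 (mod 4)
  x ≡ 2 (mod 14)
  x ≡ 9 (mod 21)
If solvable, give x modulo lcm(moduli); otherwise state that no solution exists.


Moduli 4, 14, 21 are not pairwise coprime, so CRT works modulo lcm(m_i) when all pairwise compatibility conditions hold.
Pairwise compatibility: gcd(m_i, m_j) must divide a_i - a_j for every pair.
Merge one congruence at a time:
  Start: x ≡ 0 (mod 4).
  Combine with x ≡ 2 (mod 14): gcd(4, 14) = 2; 2 - 0 = 2, which IS divisible by 2, so compatible.
    Write x = 0 + 4·t and substitute into x ≡ 2 (mod 14): 4·t ≡ 2 − 0 = 2 (mod 14).
    Divide the congruence (and modulus) by g = 2: 2·t ≡ 1 (mod 7).
    The inverse of 2 mod 7 is 4 (since 2·4 = 8 = 1·7 + 1), so t ≡ 4·1 = 4 ≡ 4 (mod 7).
    Then x = 0 + 4·4 = 16, valid modulo lcm(4, 14) = 28: x ≡ 16 (mod 28).
  Combine with x ≡ 9 (mod 21): gcd(28, 21) = 7; 9 - 16 = -7, which IS divisible by 7, so compatible.
    Write x = 16 + 28·t and substitute into x ≡ 9 (mod 21): 28·t ≡ 9 − 16 = -7 (mod 21).
    Divide the congruence (and modulus) by g = 7: 4·t ≡ -1 (mod 3).
    Reduce coefficients mod 3: 1·t ≡ 2 (mod 3).
    So t ≡ 2 (mod 3).
    Then x = 16 + 28·2 = 72, valid modulo lcm(28, 21) = 84: x ≡ 72 (mod 84).
Verify: 72 mod 4 = 0, 72 mod 14 = 2, 72 mod 21 = 9.

x ≡ 72 (mod 84).


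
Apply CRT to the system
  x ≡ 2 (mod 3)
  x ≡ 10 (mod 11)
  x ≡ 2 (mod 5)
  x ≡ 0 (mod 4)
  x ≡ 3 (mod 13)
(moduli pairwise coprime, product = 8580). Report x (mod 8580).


Product of moduli M = 3 · 11 · 5 · 4 · 13 = 8580.
Merge one congruence at a time:
  Start: x ≡ 2 (mod 3).
  Combine with x ≡ 10 (mod 11); new modulus lcm = 33.
    Write x = 2 + 3·t and substitute into x ≡ 10 (mod 11): 3·t ≡ 10 − 2 = 8 (mod 11).
    The inverse of 3 mod 11 is 4 (since 3·4 = 12 = 1·11 + 1), so t ≡ 4·8 = 32 ≡ 10 (mod 11).
    Then x = 2 + 3·10 = 32, valid modulo lcm(3, 11) = 33: x ≡ 32 (mod 33).
  Combine with x ≡ 2 (mod 5); new modulus lcm = 165.
    Write x = 32 + 33·t and substitute into x ≡ 2 (mod 5): 33·t ≡ 2 − 32 = -30 (mod 5).
    Reduce coefficients mod 5: 3·t ≡ 0 (mod 5).
    The inverse of 3 mod 5 is 2 (since 3·2 = 6 = 1·5 + 1), so t ≡ 2·0 = 0 ≡ 0 (mod 5).
    Then x = 32 + 33·0 = 32, valid modulo lcm(33, 5) = 165: x ≡ 32 (mod 165).
  Combine with x ≡ 0 (mod 4); new modulus lcm = 660.
    Write x = 32 + 165·t and substitute into x ≡ 0 (mod 4): 165·t ≡ 0 − 32 = -32 (mod 4).
    Reduce coefficients mod 4: 1·t ≡ 0 (mod 4).
    So t ≡ 0 (mod 4).
    Then x = 32 + 165·0 = 32, valid modulo lcm(165, 4) = 660: x ≡ 32 (mod 660).
  Combine with x ≡ 3 (mod 13); new modulus lcm = 8580.
    Write x = 32 + 660·t and substitute into x ≡ 3 (mod 13): 660·t ≡ 3 − 32 = -29 (mod 13).
    Reduce coefficients mod 13: 10·t ≡ 10 (mod 13).
    The inverse of 10 mod 13 is 4 (since 10·4 = 40 = 3·13 + 1), so t ≡ 4·10 = 40 ≡ 1 (mod 13).
    Then x = 32 + 660·1 = 692, valid modulo lcm(660, 13) = 8580: x ≡ 692 (mod 8580).
Verify against each original: 692 mod 3 = 2, 692 mod 11 = 10, 692 mod 5 = 2, 692 mod 4 = 0, 692 mod 13 = 3.

x ≡ 692 (mod 8580).


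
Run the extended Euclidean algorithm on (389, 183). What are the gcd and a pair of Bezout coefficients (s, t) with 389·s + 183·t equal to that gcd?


Euclidean algorithm on (389, 183) — divide until remainder is 0:
  389 = 2 · 183 + 23
  183 = 7 · 23 + 22
  23 = 1 · 22 + 1
  22 = 22 · 1 + 0
gcd(389, 183) = 1.
Track Bezout coefficients alongside the remainders: start with r₀ = 389 = a·1 + b·0 (s = 1, t = 0) and r₁ = 183 = a·0 + b·1 (s = 0, t = 1); each new remainder r_{k+1} = r_{k-1} − q_k·r_k inherits s_{k+1} = s_{k-1} − q_k·s_k, t_{k+1} = t_{k-1} − q_k·t_k, so r_k = a·s_k + b·t_k at every step:
  q = 2: r = 23, s = 1 − 2·0 = 1, t = 0 − 2·1 = -2  (check: 389·1 + 183·(-2) = 23)
  q = 7: r = 22, s = 0 − 7·1 = -7, t = 1 − 7·(-2) = 15  (check: 389·(-7) + 183·15 = 22)
  q = 1: r = 1, s = 1 − 1·(-7) = 8, t = -2 − 1·15 = -17  (check: 389·8 + 183·(-17) = 1)
The row with r = 1 (the gcd) gives the Bezout coefficients s = 8, t = -17.
Result: 389 · (8) + 183 · (-17) = 1.

gcd(389, 183) = 1; s = 8, t = -17 (check: 389·8 + 183·(-17) = 1).


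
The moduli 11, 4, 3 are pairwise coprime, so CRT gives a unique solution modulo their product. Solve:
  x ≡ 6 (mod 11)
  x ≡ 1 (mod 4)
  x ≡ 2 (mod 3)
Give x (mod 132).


Moduli 11, 4, 3 are pairwise coprime; by CRT there is a unique solution modulo M = 11 · 4 · 3 = 132.
Solve pairwise, accumulating the modulus:
  Start with x ≡ 6 (mod 11).
  Combine with x ≡ 1 (mod 4): since gcd(11, 4) = 1, we get a unique residue mod 44.
    Write x = 6 + 11·t and substitute into x ≡ 1 (mod 4): 11·t ≡ 1 − 6 = -5 (mod 4).
    Reduce coefficients mod 4: 3·t ≡ 3 (mod 4).
    The inverse of 3 mod 4 is 3 (since 3·3 = 9 = 2·4 + 1), so t ≡ 3·3 = 9 ≡ 1 (mod 4).
    Then x = 6 + 11·1 = 17, valid modulo lcm(11, 4) = 44: x ≡ 17 (mod 44).
  Combine with x ≡ 2 (mod 3): since gcd(44, 3) = 1, we get a unique residue mod 132.
    Write x = 17 + 44·t and substitute into x ≡ 2 (mod 3): 44·t ≡ 2 − 17 = -15 (mod 3).
    Reduce coefficients mod 3: 2·t ≡ 0 (mod 3).
    The inverse of 2 mod 3 is 2 (since 2·2 = 4 = 1·3 + 1), so t ≡ 2·0 = 0 ≡ 0 (mod 3).
    Then x = 17 + 44·0 = 17, valid modulo lcm(44, 3) = 132: x ≡ 17 (mod 132).
Verify: 17 mod 11 = 6 ✓, 17 mod 4 = 1 ✓, 17 mod 3 = 2 ✓.

x ≡ 17 (mod 132).


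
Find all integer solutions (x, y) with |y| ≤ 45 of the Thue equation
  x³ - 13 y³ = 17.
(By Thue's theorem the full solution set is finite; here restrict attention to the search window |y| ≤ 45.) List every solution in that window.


The equation is x³ - 13y³ = 17. For fixed y, x³ = 13·y³ + 17, so a solution requires the RHS to be a perfect cube.
Strategy: iterate y from -45 to 45, compute RHS = 13·y³ + 17, and check whether it is a (positive or negative) perfect cube.
Check small values of y:
  y = 0: RHS = 17 is not a perfect cube.
  y = 1: RHS = 30 is not a perfect cube.
  y = -1: RHS = 4 is not a perfect cube.
  y = 2: RHS = 121 is not a perfect cube.
  y = -2: RHS = -87 is not a perfect cube.
  y = 3: RHS = 368 is not a perfect cube.
  y = -3: RHS = -334 is not a perfect cube.
Continuing the search up to |y| = 45 finds no solutions either.
No (x, y) in the scanned range satisfies the equation.

No integer solutions with |y| ≤ 45.


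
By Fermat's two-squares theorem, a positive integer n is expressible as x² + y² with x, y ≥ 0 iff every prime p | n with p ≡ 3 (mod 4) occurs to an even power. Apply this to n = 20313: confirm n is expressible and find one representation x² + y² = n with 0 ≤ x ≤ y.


Step 1: Factor n = 20313 = 3^2 · 37 · 61.
Step 2: Check the mod-4 condition on each prime factor: 3 ≡ 3 (mod 4), exponent 2 (must be even); 37 ≡ 1 (mod 4), exponent 1; 61 ≡ 1 (mod 4), exponent 1.
All primes ≡ 3 (mod 4) appear to even exponent (or don't appear), so by the two-squares theorem n IS expressible as a sum of two squares.
Step 3: Build a representation. Group n = k² · m with k = 3 and m = 37 · 61 = 2257 (a product of primes ≡ 1 (mod 4)); a representation of m scales to one of n via (k·x)² + (k·y)² = k²(x² + y²). Each prime p ≡ 1 (mod 4) is itself a sum of two squares; find a² by testing p − a² for a perfect square:
  37: 37 − 1² = 36 = 6² ⇒ 37 = 1² + 6².
  61: 61 − 1² = 60, 61 − 2² = 57, 61 − 3² = 52, 61 − 4² = 45, 61 − 5² = 36 = 6² ⇒ 61 = 5² + 6².
  Combine using the Brahmagupta–Fibonacci identity (a² + b²)(c² + d²) = (ac − bd)² + (ad + bc)² = (ac + bd)² + (ad − bc)²:
  37 · 61 = 2257: from (1² + 6²)(5² + 6²), take (1·5 − 6·6, 1·6 + 6·5) = (5 − 36, 6 + 30) = (-31, 36); dropping signs (only squares matter) gives (31, 36); check 31² + 36² = 961 + 1296 = 2257 ✓.
  Scale by k = 3: (3·31, 3·36) = (93, 108).
Step 4: Order so x ≤ y and verify: 93² + 108² = 8649 + 11664 = 20313 = n. ✓

n = 20313 = 93² + 108² (one valid representation with x ≤ y).


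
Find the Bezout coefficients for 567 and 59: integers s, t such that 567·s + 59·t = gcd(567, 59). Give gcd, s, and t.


Euclidean algorithm on (567, 59) — divide until remainder is 0:
  567 = 9 · 59 + 36
  59 = 1 · 36 + 23
  36 = 1 · 23 + 13
  23 = 1 · 13 + 10
  13 = 1 · 10 + 3
  10 = 3 · 3 + 1
  3 = 3 · 1 + 0
gcd(567, 59) = 1.
Track Bezout coefficients alongside the remainders: start with r₀ = 567 = a·1 + b·0 (s = 1, t = 0) and r₁ = 59 = a·0 + b·1 (s = 0, t = 1); each new remainder r_{k+1} = r_{k-1} − q_k·r_k inherits s_{k+1} = s_{k-1} − q_k·s_k, t_{k+1} = t_{k-1} − q_k·t_k, so r_k = a·s_k + b·t_k at every step:
  q = 9: r = 36, s = 1 − 9·0 = 1, t = 0 − 9·1 = -9  (check: 567·1 + 59·(-9) = 36)
  q = 1: r = 23, s = 0 − 1·1 = -1, t = 1 − 1·(-9) = 10  (check: 567·(-1) + 59·10 = 23)
  q = 1: r = 13, s = 1 − 1·(-1) = 2, t = -9 − 1·10 = -19  (check: 567·2 + 59·(-19) = 13)
  q = 1: r = 10, s = -1 − 1·2 = -3, t = 10 − 1·(-19) = 29  (check: 567·(-3) + 59·29 = 10)
  q = 1: r = 3, s = 2 − 1·(-3) = 5, t = -19 − 1·29 = -48  (check: 567·5 + 59·(-48) = 3)
  q = 3: r = 1, s = -3 − 3·5 = -18, t = 29 − 3·(-48) = 173  (check: 567·(-18) + 59·173 = 1)
The row with r = 1 (the gcd) gives the Bezout coefficients s = -18, t = 173.
Result: 567 · (-18) + 59 · (173) = 1.

gcd(567, 59) = 1; s = -18, t = 173 (check: 567·(-18) + 59·173 = 1).


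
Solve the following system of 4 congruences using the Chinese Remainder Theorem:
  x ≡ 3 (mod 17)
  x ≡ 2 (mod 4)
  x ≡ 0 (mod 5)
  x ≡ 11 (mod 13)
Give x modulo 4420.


Product of moduli M = 17 · 4 · 5 · 13 = 4420.
Merge one congruence at a time:
  Start: x ≡ 3 (mod 17).
  Combine with x ≡ 2 (mod 4); new modulus lcm = 68.
    Write x = 3 + 17·t and substitute into x ≡ 2 (mod 4): 17·t ≡ 2 − 3 = -1 (mod 4).
    Reduce coefficients mod 4: 1·t ≡ 3 (mod 4).
    So t ≡ 3 (mod 4).
    Then x = 3 + 17·3 = 54, valid modulo lcm(17, 4) = 68: x ≡ 54 (mod 68).
  Combine with x ≡ 0 (mod 5); new modulus lcm = 340.
    Write x = 54 + 68·t and substitute into x ≡ 0 (mod 5): 68·t ≡ 0 − 54 = -54 (mod 5).
    Reduce coefficients mod 5: 3·t ≡ 1 (mod 5).
    The inverse of 3 mod 5 is 2 (since 3·2 = 6 = 1·5 + 1), so t ≡ 2·1 = 2 ≡ 2 (mod 5).
    Then x = 54 + 68·2 = 190, valid modulo lcm(68, 5) = 340: x ≡ 190 (mod 340).
  Combine with x ≡ 11 (mod 13); new modulus lcm = 4420.
    Write x = 190 + 340·t and substitute into x ≡ 11 (mod 13): 340·t ≡ 11 − 190 = -179 (mod 13).
    Reduce coefficients mod 13: 2·t ≡ 3 (mod 13).
    The inverse of 2 mod 13 is 7 (since 2·7 = 14 = 1·13 + 1), so t ≡ 7·3 = 21 ≡ 8 (mod 13).
    Then x = 190 + 340·8 = 2910, valid modulo lcm(340, 13) = 4420: x ≡ 2910 (mod 4420).
Verify against each original: 2910 mod 17 = 3, 2910 mod 4 = 2, 2910 mod 5 = 0, 2910 mod 13 = 11.

x ≡ 2910 (mod 4420).


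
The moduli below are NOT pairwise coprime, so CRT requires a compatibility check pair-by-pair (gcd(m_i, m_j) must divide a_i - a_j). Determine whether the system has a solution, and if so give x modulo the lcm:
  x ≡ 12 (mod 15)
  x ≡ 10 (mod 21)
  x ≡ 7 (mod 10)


Moduli 15, 21, 10 are not pairwise coprime, so CRT works modulo lcm(m_i) when all pairwise compatibility conditions hold.
Pairwise compatibility: gcd(m_i, m_j) must divide a_i - a_j for every pair.
Merge one congruence at a time:
  Start: x ≡ 12 (mod 15).
  Combine with x ≡ 10 (mod 21): gcd(15, 21) = 3, and 10 - 12 = -2 is NOT divisible by 3.
    ⇒ system is inconsistent (no integer solution).

No solution (the system is inconsistent).


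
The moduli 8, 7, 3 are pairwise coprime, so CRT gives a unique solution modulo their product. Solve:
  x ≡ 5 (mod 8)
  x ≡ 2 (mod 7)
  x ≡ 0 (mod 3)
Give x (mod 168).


Moduli 8, 7, 3 are pairwise coprime; by CRT there is a unique solution modulo M = 8 · 7 · 3 = 168.
Solve pairwise, accumulating the modulus:
  Start with x ≡ 5 (mod 8).
  Combine with x ≡ 2 (mod 7): since gcd(8, 7) = 1, we get a unique residue mod 56.
    Write x = 5 + 8·t and substitute into x ≡ 2 (mod 7): 8·t ≡ 2 − 5 = -3 (mod 7).
    Reduce coefficients mod 7: 1·t ≡ 4 (mod 7).
    So t ≡ 4 (mod 7).
    Then x = 5 + 8·4 = 37, valid modulo lcm(8, 7) = 56: x ≡ 37 (mod 56).
  Combine with x ≡ 0 (mod 3): since gcd(56, 3) = 1, we get a unique residue mod 168.
    Write x = 37 + 56·t and substitute into x ≡ 0 (mod 3): 56·t ≡ 0 − 37 = -37 (mod 3).
    Reduce coefficients mod 3: 2·t ≡ 2 (mod 3).
    The inverse of 2 mod 3 is 2 (since 2·2 = 4 = 1·3 + 1), so t ≡ 2·2 = 4 ≡ 1 (mod 3).
    Then x = 37 + 56·1 = 93, valid modulo lcm(56, 3) = 168: x ≡ 93 (mod 168).
Verify: 93 mod 8 = 5 ✓, 93 mod 7 = 2 ✓, 93 mod 3 = 0 ✓.

x ≡ 93 (mod 168).


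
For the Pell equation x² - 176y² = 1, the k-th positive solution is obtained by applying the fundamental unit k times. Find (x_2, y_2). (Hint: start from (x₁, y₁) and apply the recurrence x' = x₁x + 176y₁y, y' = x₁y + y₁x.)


Step 1: Find the fundamental solution (x₁, y₁) of x² - 176y² = 1.
  Expand √176 as a continued fraction. a₀ = ⌊√176⌋ = 13; iterate m_{k+1} = d_k·a_k − m_k, d_{k+1} = (176 − m_{k+1}²)/d_k, a_{k+1} = ⌊(a₀ + m_{k+1})/d_{k+1}⌋ (starting m₀ = 0, d₀ = 1), with convergents p_k = a_k·p_{k-1} + p_{k-2}, q_k = a_k·q_{k-1} + q_{k-2} (p₋₁ = 1, q₋₁ = 0):
  k = 0: a₀ = 13; p₀/q₀ = 13/1; p₀² − 176·q₀² = 169 − 176 = -7.
  k = 1: m = 13, d = 7, a = ⌊(13 + 13)/7⌋ = 3; p/q = (3·13 + 1)/(3·1 + 0) = 40/3; p² − 176·q² = 1600 − 1584 = 16.
  k = 2: m = 8, d = 16, a = ⌊(13 + 8)/16⌋ = 1; p/q = (1·40 + 13)/(1·3 + 1) = 53/4; p² − 176·q² = 2809 − 2816 = -7.
  k = 3: m = 8, d = 7, a = ⌊(13 + 8)/7⌋ = 3; p/q = (3·53 + 40)/(3·4 + 3) = 199/15; p² − 176·q² = 39601 − 39600 = 1.
  The first convergent with p² − 176·q² = 1 gives the fundamental solution (x₁, y₁) = (199, 15).
Step 2: Apply the recurrence (x_{n+1}, y_{n+1}) = (x₁x_n + 176y₁y_n, x₁y_n + y₁x_n) repeatedly.
  From (x_1, y_1) = (199, 15): x_2 = 199·199 + 176·15·15 = 79201; y_2 = 199·15 + 15·199 = 5970.
Step 3: Verify x_2² - 176·y_2² = 6272798401 - 6272798400 = 1 (should be 1). ✓

(x_1, y_1) = (199, 15); (x_2, y_2) = (79201, 5970).


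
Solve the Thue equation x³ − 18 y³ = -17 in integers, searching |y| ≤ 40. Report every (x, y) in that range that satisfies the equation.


The equation is x³ - 18y³ = -17. For fixed y, x³ = 18·y³ − 17, so a solution requires the RHS to be a perfect cube.
Strategy: iterate y from -40 to 40, compute RHS = 18·y³ − 17, and check whether it is a (positive or negative) perfect cube.
Check small values of y:
  y = 0: RHS = -17 is not a perfect cube.
  y = 1: RHS = 1 = (1)³ ⇒ x = 1 works.
  y = -1: RHS = -35 is not a perfect cube.
  y = 2: RHS = 127 is not a perfect cube.
  y = -2: RHS = -161 is not a perfect cube.
  y = 3: RHS = 469 is not a perfect cube.
  y = -3: RHS = -503 is not a perfect cube.
Continuing the search up to |y| = 40 finds no further solutions beyond those listed.
Collected solutions: (1, 1).

Solutions (with |y| ≤ 40): (1, 1).


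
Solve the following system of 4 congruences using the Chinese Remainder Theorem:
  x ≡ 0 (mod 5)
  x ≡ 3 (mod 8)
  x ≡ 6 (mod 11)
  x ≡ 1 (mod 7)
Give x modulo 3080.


Product of moduli M = 5 · 8 · 11 · 7 = 3080.
Merge one congruence at a time:
  Start: x ≡ 0 (mod 5).
  Combine with x ≡ 3 (mod 8); new modulus lcm = 40.
    Write x = 0 + 5·t and substitute into x ≡ 3 (mod 8): 5·t ≡ 3 − 0 = 3 (mod 8).
    The inverse of 5 mod 8 is 5 (since 5·5 = 25 = 3·8 + 1), so t ≡ 5·3 = 15 ≡ 7 (mod 8).
    Then x = 0 + 5·7 = 35, valid modulo lcm(5, 8) = 40: x ≡ 35 (mod 40).
  Combine with x ≡ 6 (mod 11); new modulus lcm = 440.
    Write x = 35 + 40·t and substitute into x ≡ 6 (mod 11): 40·t ≡ 6 − 35 = -29 (mod 11).
    Reduce coefficients mod 11: 7·t ≡ 4 (mod 11).
    The inverse of 7 mod 11 is 8 (since 7·8 = 56 = 5·11 + 1), so t ≡ 8·4 = 32 ≡ 10 (mod 11).
    Then x = 35 + 40·10 = 435, valid modulo lcm(40, 11) = 440: x ≡ 435 (mod 440).
  Combine with x ≡ 1 (mod 7); new modulus lcm = 3080.
    Write x = 435 + 440·t and substitute into x ≡ 1 (mod 7): 440·t ≡ 1 − 435 = -434 (mod 7).
    Reduce coefficients mod 7: 6·t ≡ 0 (mod 7).
    The inverse of 6 mod 7 is 6 (since 6·6 = 36 = 5·7 + 1), so t ≡ 6·0 = 0 ≡ 0 (mod 7).
    Then x = 435 + 440·0 = 435, valid modulo lcm(440, 7) = 3080: x ≡ 435 (mod 3080).
Verify against each original: 435 mod 5 = 0, 435 mod 8 = 3, 435 mod 11 = 6, 435 mod 7 = 1.

x ≡ 435 (mod 3080).


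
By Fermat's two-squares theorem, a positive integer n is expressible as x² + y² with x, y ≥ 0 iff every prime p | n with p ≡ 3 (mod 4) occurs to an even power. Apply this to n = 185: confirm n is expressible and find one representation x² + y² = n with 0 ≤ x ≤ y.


Step 1: Factor n = 185 = 5 · 37.
Step 2: Check the mod-4 condition on each prime factor: 5 ≡ 1 (mod 4), exponent 1; 37 ≡ 1 (mod 4), exponent 1.
All primes ≡ 3 (mod 4) appear to even exponent (or don't appear), so by the two-squares theorem n IS expressible as a sum of two squares.
Step 3: Build a representation. Here n = 5 · 37 is a product of primes ≡ 1 (mod 4). Each prime p ≡ 1 (mod 4) is itself a sum of two squares; find a² by testing p − a² for a perfect square:
  5: 5 − 1² = 4 = 2² ⇒ 5 = 1² + 2².
  37: 37 − 1² = 36 = 6² ⇒ 37 = 1² + 6².
  Combine using the Brahmagupta–Fibonacci identity (a² + b²)(c² + d²) = (ac − bd)² + (ad + bc)² = (ac + bd)² + (ad − bc)²:
  5 · 37 = 185: from (1² + 2²)(1² + 6²), take (1·1 − 2·6, 1·6 + 2·1) = (1 − 12, 6 + 2) = (-11, 8); dropping signs (only squares matter) gives (11, 8); check 11² + 8² = 121 + 64 = 185 ✓.
Step 4: Order so x ≤ y and verify: 8² + 11² = 64 + 121 = 185 = n. ✓

n = 185 = 8² + 11² (one valid representation with x ≤ y).


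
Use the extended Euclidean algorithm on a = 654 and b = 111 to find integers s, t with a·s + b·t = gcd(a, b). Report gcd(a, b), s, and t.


Euclidean algorithm on (654, 111) — divide until remainder is 0:
  654 = 5 · 111 + 99
  111 = 1 · 99 + 12
  99 = 8 · 12 + 3
  12 = 4 · 3 + 0
gcd(654, 111) = 3.
Track Bezout coefficients alongside the remainders: start with r₀ = 654 = a·1 + b·0 (s = 1, t = 0) and r₁ = 111 = a·0 + b·1 (s = 0, t = 1); each new remainder r_{k+1} = r_{k-1} − q_k·r_k inherits s_{k+1} = s_{k-1} − q_k·s_k, t_{k+1} = t_{k-1} − q_k·t_k, so r_k = a·s_k + b·t_k at every step:
  q = 5: r = 99, s = 1 − 5·0 = 1, t = 0 − 5·1 = -5  (check: 654·1 + 111·(-5) = 99)
  q = 1: r = 12, s = 0 − 1·1 = -1, t = 1 − 1·(-5) = 6  (check: 654·(-1) + 111·6 = 12)
  q = 8: r = 3, s = 1 − 8·(-1) = 9, t = -5 − 8·6 = -53  (check: 654·9 + 111·(-53) = 3)
The row with r = 3 (the gcd) gives the Bezout coefficients s = 9, t = -53.
Result: 654 · (9) + 111 · (-53) = 3.

gcd(654, 111) = 3; s = 9, t = -53 (check: 654·9 + 111·(-53) = 3).


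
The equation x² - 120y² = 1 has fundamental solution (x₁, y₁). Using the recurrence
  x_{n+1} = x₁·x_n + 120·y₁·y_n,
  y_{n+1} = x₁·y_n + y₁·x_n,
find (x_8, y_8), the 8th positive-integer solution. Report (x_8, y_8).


Step 1: Find the fundamental solution (x₁, y₁) of x² - 120y² = 1.
  Expand √120 as a continued fraction. a₀ = ⌊√120⌋ = 10; iterate m_{k+1} = d_k·a_k − m_k, d_{k+1} = (120 − m_{k+1}²)/d_k, a_{k+1} = ⌊(a₀ + m_{k+1})/d_{k+1}⌋ (starting m₀ = 0, d₀ = 1), with convergents p_k = a_k·p_{k-1} + p_{k-2}, q_k = a_k·q_{k-1} + q_{k-2} (p₋₁ = 1, q₋₁ = 0):
  k = 0: a₀ = 10; p₀/q₀ = 10/1; p₀² − 120·q₀² = 100 − 120 = -20.
  k = 1: m = 10, d = 20, a = ⌊(10 + 10)/20⌋ = 1; p/q = (1·10 + 1)/(1·1 + 0) = 11/1; p² − 120·q² = 121 − 120 = 1.
  The first convergent with p² − 120·q² = 1 gives the fundamental solution (x₁, y₁) = (11, 1).
Step 2: Apply the recurrence (x_{n+1}, y_{n+1}) = (x₁x_n + 120y₁y_n, x₁y_n + y₁x_n) repeatedly.
  From (x_1, y_1) = (11, 1): x_2 = 11·11 + 120·1·1 = 241; y_2 = 11·1 + 1·11 = 22.
  From (x_2, y_2) = (241, 22): x_3 = 11·241 + 120·1·22 = 5291; y_3 = 11·22 + 1·241 = 483.
  From (x_3, y_3) = (5291, 483): x_4 = 11·5291 + 120·1·483 = 116161; y_4 = 11·483 + 1·5291 = 10604.
  From (x_4, y_4) = (116161, 10604): x_5 = 11·116161 + 120·1·10604 = 2550251; y_5 = 11·10604 + 1·116161 = 232805.
  From (x_5, y_5) = (2550251, 232805): x_6 = 11·2550251 + 120·1·232805 = 55989361; y_6 = 11·232805 + 1·2550251 = 5111106.
  From (x_6, y_6) = (55989361, 5111106): x_7 = 11·55989361 + 120·1·5111106 = 1229215691; y_7 = 11·5111106 + 1·55989361 = 112211527.
  From (x_7, y_7) = (1229215691, 112211527): x_8 = 11·1229215691 + 120·1·112211527 = 26986755841; y_8 = 11·112211527 + 1·1229215691 = 2463542488.
Step 3: Verify x_8² - 120·y_8² = 728284990821747617281 - 728284990821747617280 = 1 (should be 1). ✓

(x_1, y_1) = (11, 1); (x_8, y_8) = (26986755841, 2463542488).


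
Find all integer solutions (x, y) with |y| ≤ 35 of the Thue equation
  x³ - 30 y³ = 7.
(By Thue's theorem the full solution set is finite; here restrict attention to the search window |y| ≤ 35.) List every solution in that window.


The equation is x³ - 30y³ = 7. For fixed y, x³ = 30·y³ + 7, so a solution requires the RHS to be a perfect cube.
Strategy: iterate y from -35 to 35, compute RHS = 30·y³ + 7, and check whether it is a (positive or negative) perfect cube.
Check small values of y:
  y = 0: RHS = 7 is not a perfect cube.
  y = 1: RHS = 37 is not a perfect cube.
  y = -1: RHS = -23 is not a perfect cube.
  y = 2: RHS = 247 is not a perfect cube.
  y = -2: RHS = -233 is not a perfect cube.
  y = 3: RHS = 817 is not a perfect cube.
  y = -3: RHS = -803 is not a perfect cube.
Continuing the search up to |y| = 35 finds no solutions either.
No (x, y) in the scanned range satisfies the equation.

No integer solutions with |y| ≤ 35.


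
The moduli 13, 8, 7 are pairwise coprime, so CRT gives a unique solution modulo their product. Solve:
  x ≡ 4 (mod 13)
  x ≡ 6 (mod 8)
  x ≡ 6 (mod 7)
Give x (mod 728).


Moduli 13, 8, 7 are pairwise coprime; by CRT there is a unique solution modulo M = 13 · 8 · 7 = 728.
Solve pairwise, accumulating the modulus:
  Start with x ≡ 4 (mod 13).
  Combine with x ≡ 6 (mod 8): since gcd(13, 8) = 1, we get a unique residue mod 104.
    Write x = 4 + 13·t and substitute into x ≡ 6 (mod 8): 13·t ≡ 6 − 4 = 2 (mod 8).
    Reduce coefficients mod 8: 5·t ≡ 2 (mod 8).
    The inverse of 5 mod 8 is 5 (since 5·5 = 25 = 3·8 + 1), so t ≡ 5·2 = 10 ≡ 2 (mod 8).
    Then x = 4 + 13·2 = 30, valid modulo lcm(13, 8) = 104: x ≡ 30 (mod 104).
  Combine with x ≡ 6 (mod 7): since gcd(104, 7) = 1, we get a unique residue mod 728.
    Write x = 30 + 104·t and substitute into x ≡ 6 (mod 7): 104·t ≡ 6 − 30 = -24 (mod 7).
    Reduce coefficients mod 7: 6·t ≡ 4 (mod 7).
    The inverse of 6 mod 7 is 6 (since 6·6 = 36 = 5·7 + 1), so t ≡ 6·4 = 24 ≡ 3 (mod 7).
    Then x = 30 + 104·3 = 342, valid modulo lcm(104, 7) = 728: x ≡ 342 (mod 728).
Verify: 342 mod 13 = 4 ✓, 342 mod 8 = 6 ✓, 342 mod 7 = 6 ✓.

x ≡ 342 (mod 728).


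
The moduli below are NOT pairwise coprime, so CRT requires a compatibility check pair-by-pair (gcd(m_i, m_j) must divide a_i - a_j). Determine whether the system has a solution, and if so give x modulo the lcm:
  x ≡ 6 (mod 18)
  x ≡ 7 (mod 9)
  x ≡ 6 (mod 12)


Moduli 18, 9, 12 are not pairwise coprime, so CRT works modulo lcm(m_i) when all pairwise compatibility conditions hold.
Pairwise compatibility: gcd(m_i, m_j) must divide a_i - a_j for every pair.
Merge one congruence at a time:
  Start: x ≡ 6 (mod 18).
  Combine with x ≡ 7 (mod 9): gcd(18, 9) = 9, and 7 - 6 = 1 is NOT divisible by 9.
    ⇒ system is inconsistent (no integer solution).

No solution (the system is inconsistent).


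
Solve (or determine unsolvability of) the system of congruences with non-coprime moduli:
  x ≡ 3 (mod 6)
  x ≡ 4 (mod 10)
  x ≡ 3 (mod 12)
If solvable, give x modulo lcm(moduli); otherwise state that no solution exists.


Moduli 6, 10, 12 are not pairwise coprime, so CRT works modulo lcm(m_i) when all pairwise compatibility conditions hold.
Pairwise compatibility: gcd(m_i, m_j) must divide a_i - a_j for every pair.
Merge one congruence at a time:
  Start: x ≡ 3 (mod 6).
  Combine with x ≡ 4 (mod 10): gcd(6, 10) = 2, and 4 - 3 = 1 is NOT divisible by 2.
    ⇒ system is inconsistent (no integer solution).

No solution (the system is inconsistent).


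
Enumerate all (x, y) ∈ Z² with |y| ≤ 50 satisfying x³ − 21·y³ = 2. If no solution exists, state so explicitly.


The equation is x³ - 21y³ = 2. For fixed y, x³ = 21·y³ + 2, so a solution requires the RHS to be a perfect cube.
Strategy: iterate y from -50 to 50, compute RHS = 21·y³ + 2, and check whether it is a (positive or negative) perfect cube.
Check small values of y:
  y = 0: RHS = 2 is not a perfect cube.
  y = 1: RHS = 23 is not a perfect cube.
  y = -1: RHS = -19 is not a perfect cube.
  y = 2: RHS = 170 is not a perfect cube.
  y = -2: RHS = -166 is not a perfect cube.
  y = 3: RHS = 569 is not a perfect cube.
  y = -3: RHS = -565 is not a perfect cube.
Continuing the search up to |y| = 50 finds no solutions either.
No (x, y) in the scanned range satisfies the equation.

No integer solutions with |y| ≤ 50.


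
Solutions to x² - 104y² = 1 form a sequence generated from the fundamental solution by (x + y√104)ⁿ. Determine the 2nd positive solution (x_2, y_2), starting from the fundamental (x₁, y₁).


Step 1: Find the fundamental solution (x₁, y₁) of x² - 104y² = 1.
  Expand √104 as a continued fraction. a₀ = ⌊√104⌋ = 10; iterate m_{k+1} = d_k·a_k − m_k, d_{k+1} = (104 − m_{k+1}²)/d_k, a_{k+1} = ⌊(a₀ + m_{k+1})/d_{k+1}⌋ (starting m₀ = 0, d₀ = 1), with convergents p_k = a_k·p_{k-1} + p_{k-2}, q_k = a_k·q_{k-1} + q_{k-2} (p₋₁ = 1, q₋₁ = 0):
  k = 0: a₀ = 10; p₀/q₀ = 10/1; p₀² − 104·q₀² = 100 − 104 = -4.
  k = 1: m = 10, d = 4, a = ⌊(10 + 10)/4⌋ = 5; p/q = (5·10 + 1)/(5·1 + 0) = 51/5; p² − 104·q² = 2601 − 2600 = 1.
  The first convergent with p² − 104·q² = 1 gives the fundamental solution (x₁, y₁) = (51, 5).
Step 2: Apply the recurrence (x_{n+1}, y_{n+1}) = (x₁x_n + 104y₁y_n, x₁y_n + y₁x_n) repeatedly.
  From (x_1, y_1) = (51, 5): x_2 = 51·51 + 104·5·5 = 5201; y_2 = 51·5 + 5·51 = 510.
Step 3: Verify x_2² - 104·y_2² = 27050401 - 27050400 = 1 (should be 1). ✓

(x_1, y_1) = (51, 5); (x_2, y_2) = (5201, 510).


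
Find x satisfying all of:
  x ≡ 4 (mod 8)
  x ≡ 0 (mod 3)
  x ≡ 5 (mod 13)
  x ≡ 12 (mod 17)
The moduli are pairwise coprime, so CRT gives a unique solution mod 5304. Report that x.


Product of moduli M = 8 · 3 · 13 · 17 = 5304.
Merge one congruence at a time:
  Start: x ≡ 4 (mod 8).
  Combine with x ≡ 0 (mod 3); new modulus lcm = 24.
    Write x = 4 + 8·t and substitute into x ≡ 0 (mod 3): 8·t ≡ 0 − 4 = -4 (mod 3).
    Reduce coefficients mod 3: 2·t ≡ 2 (mod 3).
    The inverse of 2 mod 3 is 2 (since 2·2 = 4 = 1·3 + 1), so t ≡ 2·2 = 4 ≡ 1 (mod 3).
    Then x = 4 + 8·1 = 12, valid modulo lcm(8, 3) = 24: x ≡ 12 (mod 24).
  Combine with x ≡ 5 (mod 13); new modulus lcm = 312.
    Write x = 12 + 24·t and substitute into x ≡ 5 (mod 13): 24·t ≡ 5 − 12 = -7 (mod 13).
    Reduce coefficients mod 13: 11·t ≡ 6 (mod 13).
    The inverse of 11 mod 13 is 6 (since 11·6 = 66 = 5·13 + 1), so t ≡ 6·6 = 36 ≡ 10 (mod 13).
    Then x = 12 + 24·10 = 252, valid modulo lcm(24, 13) = 312: x ≡ 252 (mod 312).
  Combine with x ≡ 12 (mod 17); new modulus lcm = 5304.
    Write x = 252 + 312·t and substitute into x ≡ 12 (mod 17): 312·t ≡ 12 − 252 = -240 (mod 17).
    Reduce coefficients mod 17: 6·t ≡ 15 (mod 17).
    The inverse of 6 mod 17 is 3 (since 6·3 = 18 = 1·17 + 1), so t ≡ 3·15 = 45 ≡ 11 (mod 17).
    Then x = 252 + 312·11 = 3684, valid modulo lcm(312, 17) = 5304: x ≡ 3684 (mod 5304).
Verify against each original: 3684 mod 8 = 4, 3684 mod 3 = 0, 3684 mod 13 = 5, 3684 mod 17 = 12.

x ≡ 3684 (mod 5304).


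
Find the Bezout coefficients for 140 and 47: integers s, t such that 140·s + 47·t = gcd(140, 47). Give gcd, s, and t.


Euclidean algorithm on (140, 47) — divide until remainder is 0:
  140 = 2 · 47 + 46
  47 = 1 · 46 + 1
  46 = 46 · 1 + 0
gcd(140, 47) = 1.
Track Bezout coefficients alongside the remainders: start with r₀ = 140 = a·1 + b·0 (s = 1, t = 0) and r₁ = 47 = a·0 + b·1 (s = 0, t = 1); each new remainder r_{k+1} = r_{k-1} − q_k·r_k inherits s_{k+1} = s_{k-1} − q_k·s_k, t_{k+1} = t_{k-1} − q_k·t_k, so r_k = a·s_k + b·t_k at every step:
  q = 2: r = 46, s = 1 − 2·0 = 1, t = 0 − 2·1 = -2  (check: 140·1 + 47·(-2) = 46)
  q = 1: r = 1, s = 0 − 1·1 = -1, t = 1 − 1·(-2) = 3  (check: 140·(-1) + 47·3 = 1)
The row with r = 1 (the gcd) gives the Bezout coefficients s = -1, t = 3.
Result: 140 · (-1) + 47 · (3) = 1.

gcd(140, 47) = 1; s = -1, t = 3 (check: 140·(-1) + 47·3 = 1).


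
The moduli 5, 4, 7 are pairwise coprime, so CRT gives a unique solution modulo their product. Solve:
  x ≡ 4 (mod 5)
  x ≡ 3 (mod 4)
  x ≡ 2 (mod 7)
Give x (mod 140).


Moduli 5, 4, 7 are pairwise coprime; by CRT there is a unique solution modulo M = 5 · 4 · 7 = 140.
Solve pairwise, accumulating the modulus:
  Start with x ≡ 4 (mod 5).
  Combine with x ≡ 3 (mod 4): since gcd(5, 4) = 1, we get a unique residue mod 20.
    Write x = 4 + 5·t and substitute into x ≡ 3 (mod 4): 5·t ≡ 3 − 4 = -1 (mod 4).
    Reduce coefficients mod 4: 1·t ≡ 3 (mod 4).
    So t ≡ 3 (mod 4).
    Then x = 4 + 5·3 = 19, valid modulo lcm(5, 4) = 20: x ≡ 19 (mod 20).
  Combine with x ≡ 2 (mod 7): since gcd(20, 7) = 1, we get a unique residue mod 140.
    Write x = 19 + 20·t and substitute into x ≡ 2 (mod 7): 20·t ≡ 2 − 19 = -17 (mod 7).
    Reduce coefficients mod 7: 6·t ≡ 4 (mod 7).
    The inverse of 6 mod 7 is 6 (since 6·6 = 36 = 5·7 + 1), so t ≡ 6·4 = 24 ≡ 3 (mod 7).
    Then x = 19 + 20·3 = 79, valid modulo lcm(20, 7) = 140: x ≡ 79 (mod 140).
Verify: 79 mod 5 = 4 ✓, 79 mod 4 = 3 ✓, 79 mod 7 = 2 ✓.

x ≡ 79 (mod 140).


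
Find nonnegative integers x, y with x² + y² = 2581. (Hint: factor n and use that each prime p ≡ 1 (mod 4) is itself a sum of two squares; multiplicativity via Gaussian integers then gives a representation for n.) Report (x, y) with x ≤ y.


Step 1: Factor n = 2581 = 29 · 89.
Step 2: Check the mod-4 condition on each prime factor: 29 ≡ 1 (mod 4), exponent 1; 89 ≡ 1 (mod 4), exponent 1.
All primes ≡ 3 (mod 4) appear to even exponent (or don't appear), so by the two-squares theorem n IS expressible as a sum of two squares.
Step 3: Build a representation. Here n = 29 · 89 is a product of primes ≡ 1 (mod 4). Each prime p ≡ 1 (mod 4) is itself a sum of two squares; find a² by testing p − a² for a perfect square:
  29: 29 − 1² = 28, 29 − 2² = 25 = 5² ⇒ 29 = 2² + 5².
  89: 89 − 1² = 88, 89 − 2² = 85, 89 − 3² = 80, 89 − 4² = 73, 89 − 5² = 64 = 8² ⇒ 89 = 5² + 8².
  Combine using the Brahmagupta–Fibonacci identity (a² + b²)(c² + d²) = (ac − bd)² + (ad + bc)² = (ac + bd)² + (ad − bc)²:
  29 · 89 = 2581: from (2² + 5²)(5² + 8²), take (2·5 − 5·8, 2·8 + 5·5) = (10 − 40, 16 + 25) = (-30, 41); dropping signs (only squares matter) gives (30, 41); check 30² + 41² = 900 + 1681 = 2581 ✓.
Step 4: Order so x ≤ y and verify: 30² + 41² = 900 + 1681 = 2581 = n. ✓

n = 2581 = 30² + 41² (one valid representation with x ≤ y).


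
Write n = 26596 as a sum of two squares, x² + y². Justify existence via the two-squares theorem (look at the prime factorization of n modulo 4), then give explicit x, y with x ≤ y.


Step 1: Factor n = 26596 = 2^2 · 61 · 109.
Step 2: Check the mod-4 condition on each prime factor: 2 = 2 (special); 61 ≡ 1 (mod 4), exponent 1; 109 ≡ 1 (mod 4), exponent 1.
All primes ≡ 3 (mod 4) appear to even exponent (or don't appear), so by the two-squares theorem n IS expressible as a sum of two squares.
Step 3: Build a representation. Group n = k² · m with k = 2 and m = 61 · 109 = 6649 (a product of primes ≡ 1 (mod 4)); a representation of m scales to one of n via (k·x)² + (k·y)² = k²(x² + y²). Each prime p ≡ 1 (mod 4) is itself a sum of two squares; find a² by testing p − a² for a perfect square:
  61: 61 − 1² = 60, 61 − 2² = 57, 61 − 3² = 52, 61 − 4² = 45, 61 − 5² = 36 = 6² ⇒ 61 = 5² + 6².
  109: 109 − 1² = 108, 109 − 2² = 105, 109 − 3² = 100 = 10² ⇒ 109 = 3² + 10².
  Combine using the Brahmagupta–Fibonacci identity (a² + b²)(c² + d²) = (ac − bd)² + (ad + bc)² = (ac + bd)² + (ad − bc)²:
  61 · 109 = 6649: from (5² + 6²)(3² + 10²), take (5·3 − 6·10, 5·10 + 6·3) = (15 − 60, 50 + 18) = (-45, 68); dropping signs (only squares matter) gives (45, 68); check 45² + 68² = 2025 + 4624 = 6649 ✓.
  Scale by k = 2: (2·45, 2·68) = (90, 136).
Step 4: Order so x ≤ y and verify: 90² + 136² = 8100 + 18496 = 26596 = n. ✓

n = 26596 = 90² + 136² (one valid representation with x ≤ y).
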